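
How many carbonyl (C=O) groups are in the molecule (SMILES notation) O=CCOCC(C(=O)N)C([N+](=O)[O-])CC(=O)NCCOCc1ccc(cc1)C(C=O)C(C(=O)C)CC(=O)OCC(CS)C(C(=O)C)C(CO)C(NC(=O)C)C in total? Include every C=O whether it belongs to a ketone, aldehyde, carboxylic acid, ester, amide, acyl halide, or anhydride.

OHC: aldehyde, 1 C=O (running total 1).
CH(CONH2): amide, 1 C=O (running total 2).
CH2CONHCH2: amide, 1 C=O (running total 3).
CH(CHO): aldehyde, 1 C=O (running total 4).
CH(COCH3): ketone, 1 C=O (running total 5).
CH2COOCH2: ester, 1 C=O (running total 6).
CH(COCH3): ketone, 1 C=O (running total 7).
CH(NHCOCH3): amide, 1 C=O (running total 8).

8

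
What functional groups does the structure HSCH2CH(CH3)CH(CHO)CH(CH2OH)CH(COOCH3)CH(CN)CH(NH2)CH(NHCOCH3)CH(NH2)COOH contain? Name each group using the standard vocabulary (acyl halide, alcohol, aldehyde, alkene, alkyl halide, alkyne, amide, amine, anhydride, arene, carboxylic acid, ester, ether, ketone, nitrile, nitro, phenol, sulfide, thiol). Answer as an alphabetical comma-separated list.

Reading the structure from left to right:
  HSCH2: –SH on an sp³ carbon → thiol.
  CH(CHO): pendant –CHO: carbonyl C bonded to C and H → aldehyde.
  CH(CH2OH): pendant –CH2OH on an sp³ backbone C → alcohol.
  CH(COOCH3): pendant –COOCH3: carbonyl C bonded to C and –OCH3 → ester.
  CH(CN): pendant –C≡N: nitrile.
  CH(NH2): –NH2 on an sp³ carbon with no adjacent C=O → amine.
  CH(NHCOCH3): pendant –NHC(=O)CH3: N bonded to a carbonyl → amide (not amine).
  CH(NH2): –NH2 on an sp³ carbon with no adjacent C=O → amine.
  COOH: –COOH: carbonyl C bonded to –OH and C → carboxylic acid (the –OH is not a separate alcohol).

alcohol, aldehyde, amide, amine, carboxylic acid, ester, nitrile, thiol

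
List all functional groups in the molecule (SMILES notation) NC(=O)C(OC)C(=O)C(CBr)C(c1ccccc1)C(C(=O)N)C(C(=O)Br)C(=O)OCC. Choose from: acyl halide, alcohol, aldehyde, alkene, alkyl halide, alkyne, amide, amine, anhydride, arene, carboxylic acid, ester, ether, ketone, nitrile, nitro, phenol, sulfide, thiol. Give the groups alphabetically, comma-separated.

acyl halide, alkyl halide, amide, arene, ester, ether, ketone

–C(=O)NH2: carbonyl C bonded to C and to N → amide (the N is not a separate amine).
pendant –OCH3: C–O–C with sp³ C, no adjacent C=O → ether.
–C(=O)– with carbon on both sides → ketone.
pendant –CH2X: halogen on sp³ carbon → alkyl halide.
pendant –C6H5: benzene ring → arene.
pendant –CONH2: carbonyl C bonded to C and N → amide.
pendant –C(=O)X: carbonyl C bonded to C and halogen → acyl halide.
–C(=O)OCH2CH3: carbonyl C bonded to C and to –OEt → ester.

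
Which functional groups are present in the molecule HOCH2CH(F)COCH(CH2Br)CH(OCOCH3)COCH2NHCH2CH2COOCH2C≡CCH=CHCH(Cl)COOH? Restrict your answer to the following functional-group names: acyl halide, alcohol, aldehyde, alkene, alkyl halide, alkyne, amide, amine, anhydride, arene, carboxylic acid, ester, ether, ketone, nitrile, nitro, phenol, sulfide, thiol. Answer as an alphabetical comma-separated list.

alcohol, alkene, alkyl halide, alkyne, amine, carboxylic acid, ester, ketone

HO– on an sp³ carbon → alcohol.
halogen on an sp³ carbon → alkyl halide.
–C(=O)– with carbon on both sides → ketone.
pendant –CH2X: halogen on sp³ carbon → alkyl halide.
pendant –OC(=O)CH3: an acyloxy group → ester.
–C(=O)– with carbon on both sides → ketone.
C–N–C with sp³ carbons and no adjacent C=O → amine (secondary).
–C(=O)–O–C with C on the carbonyl side → ester.
C≡C triple bond → alkyne.
C=C double bond → alkene.
halogen on an sp³ carbon → alkyl halide.
–COOH: carbonyl C bonded to –OH and C → carboxylic acid (the –OH is not a separate alcohol).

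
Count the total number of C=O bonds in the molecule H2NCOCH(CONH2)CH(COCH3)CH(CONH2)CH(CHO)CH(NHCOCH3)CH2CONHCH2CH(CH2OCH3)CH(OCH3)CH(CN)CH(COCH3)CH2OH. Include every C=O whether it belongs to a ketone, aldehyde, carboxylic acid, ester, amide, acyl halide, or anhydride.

8

H2NCO: amide, 1 C=O (running total 1).
CH(CONH2): amide, 1 C=O (running total 2).
CH(COCH3): ketone, 1 C=O (running total 3).
CH(CONH2): amide, 1 C=O (running total 4).
CH(CHO): aldehyde, 1 C=O (running total 5).
CH(NHCOCH3): amide, 1 C=O (running total 6).
CH2CONHCH2: amide, 1 C=O (running total 7).
CH(COCH3): ketone, 1 C=O (running total 8).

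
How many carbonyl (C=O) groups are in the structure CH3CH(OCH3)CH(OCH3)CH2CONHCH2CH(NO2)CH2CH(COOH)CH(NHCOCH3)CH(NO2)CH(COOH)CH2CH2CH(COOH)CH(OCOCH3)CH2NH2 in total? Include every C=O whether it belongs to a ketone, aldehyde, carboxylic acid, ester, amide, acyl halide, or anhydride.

6

CH2CONHCH2: amide, 1 C=O (running total 1).
CH(COOH): carboxylic acid, 1 C=O (running total 2).
CH(NHCOCH3): amide, 1 C=O (running total 3).
CH(COOH): carboxylic acid, 1 C=O (running total 4).
CH(COOH): carboxylic acid, 1 C=O (running total 5).
CH(OCOCH3): ester, 1 C=O (running total 6).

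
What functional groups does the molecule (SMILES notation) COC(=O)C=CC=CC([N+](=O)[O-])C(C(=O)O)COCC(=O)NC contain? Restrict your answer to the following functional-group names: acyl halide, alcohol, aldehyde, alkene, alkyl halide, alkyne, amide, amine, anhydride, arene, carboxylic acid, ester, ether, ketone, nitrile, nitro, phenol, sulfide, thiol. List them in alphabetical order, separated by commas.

CH3O–C(=O)–: carbonyl C bonded to C and to –OCH3 → ester (not ketone + ether).
C=C double bond → alkene.
C=C double bond → alkene.
–NO2 on an sp³ carbon → nitro (the N=O is not a carbonyl).
pendant –COOH: carbonyl C bonded to C and –OH → carboxylic acid.
C–O–C with sp³ carbons on both sides and no adjacent C=O → ether.
–C(=O)NHCH3: carbonyl C bonded to C and to N → amide (the N is not an amine).

alkene, amide, carboxylic acid, ester, ether, nitro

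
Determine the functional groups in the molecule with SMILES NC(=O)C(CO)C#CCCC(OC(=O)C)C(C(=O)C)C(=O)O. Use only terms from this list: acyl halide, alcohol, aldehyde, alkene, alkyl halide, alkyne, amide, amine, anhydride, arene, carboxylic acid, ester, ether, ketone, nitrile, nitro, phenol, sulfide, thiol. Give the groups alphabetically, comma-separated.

alcohol, alkyne, amide, carboxylic acid, ester, ketone

Taking each segment in turn:
  H2NCO: –C(=O)NH2: carbonyl C bonded to C and to N → amide (the N is not a separate amine).
  CH(CH2OH): pendant –CH2OH on an sp³ backbone C → alcohol.
  C≡C: C≡C triple bond → alkyne.
  CH(OCOCH3): pendant –OC(=O)CH3: an acyloxy group → ester.
  CH(COCH3): pendant –COCH3: carbonyl C bonded to two carbons → ketone.
  COOH: –COOH: carbonyl C bonded to –OH and C → carboxylic acid (the –OH is not a separate alcohol).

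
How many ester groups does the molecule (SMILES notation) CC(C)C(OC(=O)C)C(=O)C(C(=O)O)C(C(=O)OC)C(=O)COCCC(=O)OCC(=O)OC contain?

pendant –OC(=O)CH3: an acyloxy group → ester.
–C(=O)– with carbon on both sides → ketone.
pendant –COOH: carbonyl C bonded to C and –OH → carboxylic acid.
pendant –COOCH3: carbonyl C bonded to C and –OCH3 → ester.
–C(=O)– with carbon on both sides → ketone.
C–O–C with sp³ carbons on both sides and no adjacent C=O → ether.
–C(=O)–O–C with C on the carbonyl side → ester.
–C(=O)OCH3: carbonyl C bonded to C and to –OCH3 → ester (not ketone + ether).
Ester appears at: CH(OCOCH3), CH(COOCH3), CH2COOCH2, COOCH3 → 4.

4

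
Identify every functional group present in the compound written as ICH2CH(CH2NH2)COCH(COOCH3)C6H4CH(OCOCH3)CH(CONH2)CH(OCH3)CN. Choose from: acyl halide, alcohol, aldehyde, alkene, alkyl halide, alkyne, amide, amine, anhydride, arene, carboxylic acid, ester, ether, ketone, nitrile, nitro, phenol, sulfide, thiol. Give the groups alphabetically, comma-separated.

Taking each segment in turn:
  ICH2: halogen on an sp³ carbon → alkyl halide.
  CH(CH2NH2): pendant –CH2NH2: N on sp³ C, no adjacent C=O → amine.
  CO: –C(=O)– with carbon on both sides → ketone.
  CH(COOCH3): pendant –COOCH3: carbonyl C bonded to C and –OCH3 → ester.
  C6H4: para-disubstituted benzene ring → arene.
  CH(OCOCH3): pendant –OC(=O)CH3: an acyloxy group → ester.
  CH(CONH2): pendant –CONH2: carbonyl C bonded to C and N → amide.
  CH(OCH3): pendant –OCH3: C–O–C with sp³ C, no adjacent C=O → ether.
  CN: –C≡N: carbon triple-bonded to nitrogen → nitrile.

alkyl halide, amide, amine, arene, ester, ether, ketone, nitrile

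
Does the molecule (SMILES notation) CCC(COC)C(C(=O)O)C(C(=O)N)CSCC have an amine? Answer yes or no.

Taking each segment in turn:
  CH(CH2OCH3): pendant –CH2OCH3: C–O–C linkage → ether.
  CH(COOH): pendant –COOH: carbonyl C bonded to C and –OH → carboxylic acid.
  CH(CONH2): pendant –CONH2: carbonyl C bonded to C and N → amide.
  CH2SCH2: C–S–C linkage → sulfide (thioether).
In CH(CONH2), the nitrogen is bonded directly to a carbonyl carbon, making it part of an amide, not a free amine.
The groups actually present are: amide, carboxylic acid, ether, sulfide.

no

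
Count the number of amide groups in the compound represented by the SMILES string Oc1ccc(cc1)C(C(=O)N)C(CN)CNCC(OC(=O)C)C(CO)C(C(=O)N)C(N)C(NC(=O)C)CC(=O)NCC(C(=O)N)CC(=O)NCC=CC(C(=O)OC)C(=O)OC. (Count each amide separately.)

Reading the structure from left to right:
  HOC6H4: –OH attached directly to an aromatic ring → phenol (not alcohol); the ring itself is an arene.
  CH(CONH2): pendant –CONH2: carbonyl C bonded to C and N → amide.
  CH(CH2NH2): pendant –CH2NH2: N on sp³ C, no adjacent C=O → amine.
  CH2NHCH2: C–N–C with sp³ carbons and no adjacent C=O → amine (secondary).
  CH(OCOCH3): pendant –OC(=O)CH3: an acyloxy group → ester.
  CH(CH2OH): pendant –CH2OH on an sp³ backbone C → alcohol.
  CH(CONH2): pendant –CONH2: carbonyl C bonded to C and N → amide.
  CH(NH2): –NH2 on an sp³ carbon with no adjacent C=O → amine.
  CH(NHCOCH3): pendant –NHC(=O)CH3: N bonded to a carbonyl → amide (not amine).
  CH2CONHCH2: –C(=O)–N– linkage → amide (the N is not an amine).
  CH(CONH2): pendant –CONH2: carbonyl C bonded to C and N → amide.
  CH2CONHCH2: –C(=O)–N– linkage → amide (the N is not an amine).
  CH=CH: C=C double bond → alkene.
  CH(COOCH3): pendant –COOCH3: carbonyl C bonded to C and –OCH3 → ester.
  COOCH3: –C(=O)OCH3: carbonyl C bonded to C and to –OCH3 → ester (not ketone + ether).
Amide appears at: CH(CONH2), CH(CONH2), CH(NHCOCH3), CH2CONHCH2, CH(CONH2), CH2CONHCH2 → 6.

6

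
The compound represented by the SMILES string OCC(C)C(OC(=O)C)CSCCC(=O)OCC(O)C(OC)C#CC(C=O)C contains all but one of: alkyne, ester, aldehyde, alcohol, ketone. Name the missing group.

alcohol: present (HOCH2 — HO– on an sp³ carbon → alcohol).
aldehyde: present (CH(CHO) — pendant –CHO: carbonyl C bonded to C and H → aldehyde).
alkyne: present (C≡C — C≡C triple bond → alkyne).
ester: present (CH(OCOCH3) — pendant –OC(=O)CH3: an acyloxy group → ester).
ketone: absent. In each of CH(OCOCH3) and CH2COOCH2, the C=O is bonded to an –O–C group, which defines an ester, not a ketone. In CH(CHO), the carbonyl carbon carries an H, so it is an aldehyde, not a ketone.

ketone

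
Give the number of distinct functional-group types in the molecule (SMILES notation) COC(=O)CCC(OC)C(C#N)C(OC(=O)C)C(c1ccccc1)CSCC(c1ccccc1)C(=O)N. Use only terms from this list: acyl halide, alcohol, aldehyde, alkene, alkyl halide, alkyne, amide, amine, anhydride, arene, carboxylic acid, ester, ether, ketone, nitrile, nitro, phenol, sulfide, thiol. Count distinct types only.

6

Working along the chain:
  CH3OOC: CH3O–C(=O)–: carbonyl C bonded to C and to –OCH3 → ester (not ketone + ether).
  CH(OCH3): pendant –OCH3: C–O–C with sp³ C, no adjacent C=O → ether.
  CH(CN): pendant –C≡N: nitrile.
  CH(OCOCH3): pendant –OC(=O)CH3: an acyloxy group → ester.
  CH(C6H5): pendant –C6H5: benzene ring → arene.
  CH2SCH2: C–S–C linkage → sulfide (thioether).
  CH(C6H5): pendant –C6H5: benzene ring → arene.
  CONH2: –C(=O)NH2: carbonyl C bonded to C and to N → amide (the N is not a separate amine).
Distinct types present: amide, arene, ester, ether, nitrile, sulfide.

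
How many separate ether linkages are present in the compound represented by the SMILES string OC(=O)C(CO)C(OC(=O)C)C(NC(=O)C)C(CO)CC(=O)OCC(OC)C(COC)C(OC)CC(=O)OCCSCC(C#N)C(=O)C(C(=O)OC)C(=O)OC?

Taking each segment in turn:
  HOOC: –COOH: carbonyl C bonded to –OH and C → carboxylic acid (the –OH is not a separate alcohol).
  CH(CH2OH): pendant –CH2OH on an sp³ backbone C → alcohol.
  CH(OCOCH3): pendant –OC(=O)CH3: an acyloxy group → ester.
  CH(NHCOCH3): pendant –NHC(=O)CH3: N bonded to a carbonyl → amide (not amine).
  CH(CH2OH): pendant –CH2OH on an sp³ backbone C → alcohol.
  CH2COOCH2: –C(=O)–O–C with C on the carbonyl side → ester.
  CH(OCH3): pendant –OCH3: C–O–C with sp³ C, no adjacent C=O → ether.
  CH(CH2OCH3): pendant –CH2OCH3: C–O–C linkage → ether.
  CH(OCH3): pendant –OCH3: C–O–C with sp³ C, no adjacent C=O → ether.
  CH2COOCH2: –C(=O)–O–C with C on the carbonyl side → ester.
  CH2SCH2: C–S–C linkage → sulfide (thioether).
  CH(CN): pendant –C≡N: nitrile.
  CO: –C(=O)– with carbon on both sides → ketone.
  CH(COOCH3): pendant –COOCH3: carbonyl C bonded to C and –OCH3 → ester.
  COOCH3: –C(=O)OCH3: carbonyl C bonded to C and to –OCH3 → ester (not ketone + ether).
Ether appears at: CH(OCH3), CH(CH2OCH3), CH(OCH3) → 3.

3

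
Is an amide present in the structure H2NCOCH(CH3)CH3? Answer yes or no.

yes

  H2NCO: –C(=O)NH2: carbonyl C bonded to C and to N → amide (the N is not a separate amine).
The H2NCO segment supplies the amide: –C(=O)NH2: carbonyl C bonded to C and to N → amide (the N is not a separate amine).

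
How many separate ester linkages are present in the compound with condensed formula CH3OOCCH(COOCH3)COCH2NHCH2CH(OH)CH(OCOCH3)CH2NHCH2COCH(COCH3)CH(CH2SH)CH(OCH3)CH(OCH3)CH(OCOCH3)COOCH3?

Taking each segment in turn:
  CH3OOC: CH3O–C(=O)–: carbonyl C bonded to C and to –OCH3 → ester (not ketone + ether).
  CH(COOCH3): pendant –COOCH3: carbonyl C bonded to C and –OCH3 → ester.
  CO: –C(=O)– with carbon on both sides → ketone.
  CH2NHCH2: C–N–C with sp³ carbons and no adjacent C=O → amine (secondary).
  CH(OH): –OH on an sp³ carbon → alcohol (secondary).
  CH(OCOCH3): pendant –OC(=O)CH3: an acyloxy group → ester.
  CH2NHCH2: C–N–C with sp³ carbons and no adjacent C=O → amine (secondary).
  CO: –C(=O)– with carbon on both sides → ketone.
  CH(COCH3): pendant –COCH3: carbonyl C bonded to two carbons → ketone.
  CH(CH2SH): pendant –CH2SH → thiol.
  CH(OCH3): pendant –OCH3: C–O–C with sp³ C, no adjacent C=O → ether.
  CH(OCH3): pendant –OCH3: C–O–C with sp³ C, no adjacent C=O → ether.
  CH(OCOCH3): pendant –OC(=O)CH3: an acyloxy group → ester.
  COOCH3: –C(=O)OCH3: carbonyl C bonded to C and to –OCH3 → ester (not ketone + ether).
Ester appears at: CH3OOC, CH(COOCH3), CH(OCOCH3), CH(OCOCH3), COOCH3 → 5.

5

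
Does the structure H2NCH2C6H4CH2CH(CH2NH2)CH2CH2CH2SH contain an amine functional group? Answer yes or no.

yes

Taking each segment in turn:
  H2NCH2: –NH2 on an sp³ carbon with no adjacent C=O → amine.
  C6H4: para-disubstituted benzene ring → arene.
  CH(CH2NH2): pendant –CH2NH2: N on sp³ C, no adjacent C=O → amine.
  CH2SH: –SH on an sp³ carbon → thiol.
The H2NCH2 segment supplies the amine: –NH2 on an sp³ carbon with no adjacent C=O → amine.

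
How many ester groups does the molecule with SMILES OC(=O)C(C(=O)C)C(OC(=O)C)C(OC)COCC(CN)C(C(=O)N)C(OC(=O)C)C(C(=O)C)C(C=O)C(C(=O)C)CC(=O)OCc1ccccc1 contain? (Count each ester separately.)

3

Working along the chain:
  HOOC: –COOH: carbonyl C bonded to –OH and C → carboxylic acid (the –OH is not a separate alcohol).
  CH(COCH3): pendant –COCH3: carbonyl C bonded to two carbons → ketone.
  CH(OCOCH3): pendant –OC(=O)CH3: an acyloxy group → ester.
  CH(OCH3): pendant –OCH3: C–O–C with sp³ C, no adjacent C=O → ether.
  CH2OCH2: C–O–C with sp³ carbons on both sides and no adjacent C=O → ether.
  CH(CH2NH2): pendant –CH2NH2: N on sp³ C, no adjacent C=O → amine.
  CH(CONH2): pendant –CONH2: carbonyl C bonded to C and N → amide.
  CH(OCOCH3): pendant –OC(=O)CH3: an acyloxy group → ester.
  CH(COCH3): pendant –COCH3: carbonyl C bonded to two carbons → ketone.
  CH(CHO): pendant –CHO: carbonyl C bonded to C and H → aldehyde.
  CH(COCH3): pendant –COCH3: carbonyl C bonded to two carbons → ketone.
  CH2COOCH2: –C(=O)–O–C with C on the carbonyl side → ester.
  C6H5: –C6H5 phenyl ring → arene.
Ester appears at: CH(OCOCH3), CH(OCOCH3), CH2COOCH2 → 3.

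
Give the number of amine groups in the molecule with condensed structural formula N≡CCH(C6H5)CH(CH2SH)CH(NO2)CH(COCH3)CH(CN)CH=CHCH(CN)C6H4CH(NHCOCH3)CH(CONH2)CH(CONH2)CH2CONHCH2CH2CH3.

Reading the structure from left to right:
  N≡C: N≡C–: carbon triple-bonded to nitrogen → nitrile.
  CH(C6H5): pendant –C6H5: benzene ring → arene.
  CH(CH2SH): pendant –CH2SH → thiol.
  CH(NO2): –NO2 on an sp³ carbon → nitro (the N=O is not a carbonyl).
  CH(COCH3): pendant –COCH3: carbonyl C bonded to two carbons → ketone.
  CH(CN): pendant –C≡N: nitrile.
  CH=CH: C=C double bond → alkene.
  CH(CN): pendant –C≡N: nitrile.
  C6H4: para-disubstituted benzene ring → arene.
  CH(NHCOCH3): pendant –NHC(=O)CH3: N bonded to a carbonyl → amide (not amine).
  CH(CONH2): pendant –CONH2: carbonyl C bonded to C and N → amide.
  CH(CONH2): pendant –CONH2: carbonyl C bonded to C and N → amide.
  CH2CONHCH2: –C(=O)–N– linkage → amide (the N is not an amine).
No segment is a amine: N≡C is nitrile, not amine; CH(NO2) is nitro, not amine; CH(CN) is nitrile, not amine. → 0.

0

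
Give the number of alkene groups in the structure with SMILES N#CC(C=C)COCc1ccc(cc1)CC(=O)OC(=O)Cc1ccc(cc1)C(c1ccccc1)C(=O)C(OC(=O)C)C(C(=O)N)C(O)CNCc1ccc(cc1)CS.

1

Reading the structure from left to right:
  N≡C: N≡C–: carbon triple-bonded to nitrogen → nitrile.
  CH(CH=CH2): pendant –CH=CH2: C=C double bond → alkene.
  CH2OCH2: C–O–C with sp³ carbons on both sides and no adjacent C=O → ether.
  C6H4: para-disubstituted benzene ring → arene.
  CH2CO-O-COCH2: two acyl groups sharing one oxygen, –C(=O)–O–C(=O)– → anhydride.
  C6H4: para-disubstituted benzene ring → arene.
  CH(C6H5): pendant –C6H5: benzene ring → arene.
  CO: –C(=O)– with carbon on both sides → ketone.
  CH(OCOCH3): pendant –OC(=O)CH3: an acyloxy group → ester.
  CH(CONH2): pendant –CONH2: carbonyl C bonded to C and N → amide.
  CH(OH): –OH on an sp³ carbon → alcohol (secondary).
  CH2NHCH2: C–N–C with sp³ carbons and no adjacent C=O → amine (secondary).
  C6H4: para-disubstituted benzene ring → arene.
  CH2SH: –SH on an sp³ carbon → thiol.
Alkene appears at: CH(CH=CH2) → 1.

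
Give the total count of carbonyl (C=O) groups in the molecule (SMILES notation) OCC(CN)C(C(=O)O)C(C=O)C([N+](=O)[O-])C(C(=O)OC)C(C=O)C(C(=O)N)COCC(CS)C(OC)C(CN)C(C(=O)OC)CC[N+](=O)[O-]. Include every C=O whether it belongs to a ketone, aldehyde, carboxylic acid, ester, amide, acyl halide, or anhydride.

CH(COOH): carboxylic acid, 1 C=O (running total 1).
CH(CHO): aldehyde, 1 C=O (running total 2).
CH(COOCH3): ester, 1 C=O (running total 3).
CH(CHO): aldehyde, 1 C=O (running total 4).
CH(CONH2): amide, 1 C=O (running total 5).
CH(COOCH3): ester, 1 C=O (running total 6).

6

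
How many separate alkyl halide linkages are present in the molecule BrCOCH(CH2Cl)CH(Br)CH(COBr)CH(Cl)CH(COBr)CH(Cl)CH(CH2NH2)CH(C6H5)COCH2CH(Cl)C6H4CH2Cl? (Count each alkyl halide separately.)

6

Working along the chain:
  BrCO: –C(=O)Br: carbonyl C bonded to C and to a halogen → acyl halide (not alkyl halide).
  CH(CH2Cl): pendant –CH2X: halogen on sp³ carbon → alkyl halide.
  CH(Br): halogen on an sp³ carbon → alkyl halide.
  CH(COBr): pendant –C(=O)X: carbonyl C bonded to C and halogen → acyl halide.
  CH(Cl): halogen on an sp³ carbon → alkyl halide.
  CH(COBr): pendant –C(=O)X: carbonyl C bonded to C and halogen → acyl halide.
  CH(Cl): halogen on an sp³ carbon → alkyl halide.
  CH(CH2NH2): pendant –CH2NH2: N on sp³ C, no adjacent C=O → amine.
  CH(C6H5): pendant –C6H5: benzene ring → arene.
  CO: –C(=O)– with carbon on both sides → ketone.
  CH(Cl): halogen on an sp³ carbon → alkyl halide.
  C6H4: para-disubstituted benzene ring → arene.
  CH2Cl: halogen on an sp³ carbon → alkyl halide.
Alkyl halide appears at: CH(CH2Cl), CH(Br), CH(Cl), CH(Cl), CH(Cl), CH2Cl → 6.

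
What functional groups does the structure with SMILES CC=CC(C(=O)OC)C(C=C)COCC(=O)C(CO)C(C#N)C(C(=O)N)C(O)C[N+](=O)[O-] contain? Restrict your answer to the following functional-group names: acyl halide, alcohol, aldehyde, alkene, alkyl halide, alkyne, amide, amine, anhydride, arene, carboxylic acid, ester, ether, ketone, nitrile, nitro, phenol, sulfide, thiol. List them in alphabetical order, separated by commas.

alcohol, alkene, amide, ester, ether, ketone, nitrile, nitro

C=C double bond → alkene.
pendant –COOCH3: carbonyl C bonded to C and –OCH3 → ester.
pendant –CH=CH2: C=C double bond → alkene.
C–O–C with sp³ carbons on both sides and no adjacent C=O → ether.
–C(=O)– with carbon on both sides → ketone.
pendant –CH2OH on an sp³ backbone C → alcohol.
pendant –C≡N: nitrile.
pendant –CONH2: carbonyl C bonded to C and N → amide.
–OH on an sp³ carbon → alcohol (secondary).
–NO2 on carbon → nitro group.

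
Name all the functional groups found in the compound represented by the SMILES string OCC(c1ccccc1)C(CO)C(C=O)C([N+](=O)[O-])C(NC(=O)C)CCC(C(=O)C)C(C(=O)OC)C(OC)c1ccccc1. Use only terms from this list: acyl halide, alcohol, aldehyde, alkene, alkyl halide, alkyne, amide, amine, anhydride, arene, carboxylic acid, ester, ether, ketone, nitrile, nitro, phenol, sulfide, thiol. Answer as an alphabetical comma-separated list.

alcohol, aldehyde, amide, arene, ester, ether, ketone, nitro

HO– on an sp³ carbon → alcohol.
pendant –C6H5: benzene ring → arene.
pendant –CH2OH on an sp³ backbone C → alcohol.
pendant –CHO: carbonyl C bonded to C and H → aldehyde.
–NO2 on an sp³ carbon → nitro (the N=O is not a carbonyl).
pendant –NHC(=O)CH3: N bonded to a carbonyl → amide (not amine).
pendant –COCH3: carbonyl C bonded to two carbons → ketone.
pendant –COOCH3: carbonyl C bonded to C and –OCH3 → ester.
pendant –OCH3: C–O–C with sp³ C, no adjacent C=O → ether.
–C6H5 phenyl ring → arene.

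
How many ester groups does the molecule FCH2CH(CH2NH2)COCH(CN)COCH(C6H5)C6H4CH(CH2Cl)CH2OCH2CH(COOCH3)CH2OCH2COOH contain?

Reading the structure from left to right:
  FCH2: halogen on an sp³ carbon → alkyl halide.
  CH(CH2NH2): pendant –CH2NH2: N on sp³ C, no adjacent C=O → amine.
  CO: –C(=O)– with carbon on both sides → ketone.
  CH(CN): pendant –C≡N: nitrile.
  CO: –C(=O)– with carbon on both sides → ketone.
  CH(C6H5): pendant –C6H5: benzene ring → arene.
  C6H4: para-disubstituted benzene ring → arene.
  CH(CH2Cl): pendant –CH2X: halogen on sp³ carbon → alkyl halide.
  CH2OCH2: C–O–C with sp³ carbons on both sides and no adjacent C=O → ether.
  CH(COOCH3): pendant –COOCH3: carbonyl C bonded to C and –OCH3 → ester.
  CH2OCH2: C–O–C with sp³ carbons on both sides and no adjacent C=O → ether.
  COOH: –COOH: carbonyl C bonded to –OH and C → carboxylic acid (the –OH is not a separate alcohol).
Ester appears at: CH(COOCH3) → 1.

1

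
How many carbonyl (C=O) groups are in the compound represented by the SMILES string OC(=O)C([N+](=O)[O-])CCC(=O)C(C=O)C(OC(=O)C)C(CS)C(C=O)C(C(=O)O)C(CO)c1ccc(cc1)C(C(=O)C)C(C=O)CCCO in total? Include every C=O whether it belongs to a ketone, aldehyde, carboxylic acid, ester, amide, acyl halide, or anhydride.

8

HOOC: carboxylic acid, 1 C=O (running total 1).
CO: ketone, 1 C=O (running total 2).
CH(CHO): aldehyde, 1 C=O (running total 3).
CH(OCOCH3): ester, 1 C=O (running total 4).
CH(CHO): aldehyde, 1 C=O (running total 5).
CH(COOH): carboxylic acid, 1 C=O (running total 6).
CH(COCH3): ketone, 1 C=O (running total 7).
CH(CHO): aldehyde, 1 C=O (running total 8).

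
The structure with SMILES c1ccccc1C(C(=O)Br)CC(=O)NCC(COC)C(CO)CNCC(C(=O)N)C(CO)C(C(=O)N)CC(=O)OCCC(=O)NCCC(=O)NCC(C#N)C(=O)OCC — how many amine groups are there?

Reading the structure from left to right:
  C6H5: C6H5– phenyl ring → arene.
  CH(COBr): pendant –C(=O)X: carbonyl C bonded to C and halogen → acyl halide.
  CH2CONHCH2: –C(=O)–N– linkage → amide (the N is not an amine).
  CH(CH2OCH3): pendant –CH2OCH3: C–O–C linkage → ether.
  CH(CH2OH): pendant –CH2OH on an sp³ backbone C → alcohol.
  CH2NHCH2: C–N–C with sp³ carbons and no adjacent C=O → amine (secondary).
  CH(CONH2): pendant –CONH2: carbonyl C bonded to C and N → amide.
  CH(CH2OH): pendant –CH2OH on an sp³ backbone C → alcohol.
  CH(CONH2): pendant –CONH2: carbonyl C bonded to C and N → amide.
  CH2COOCH2: –C(=O)–O–C with C on the carbonyl side → ester.
  CH2CONHCH2: –C(=O)–N– linkage → amide (the N is not an amine).
  CH2CONHCH2: –C(=O)–N– linkage → amide (the N is not an amine).
  CH(CN): pendant –C≡N: nitrile.
  COOCH2CH3: –C(=O)OCH2CH3: carbonyl C bonded to C and to –OEt → ester.
Amine appears at: CH2NHCH2 → 1.

1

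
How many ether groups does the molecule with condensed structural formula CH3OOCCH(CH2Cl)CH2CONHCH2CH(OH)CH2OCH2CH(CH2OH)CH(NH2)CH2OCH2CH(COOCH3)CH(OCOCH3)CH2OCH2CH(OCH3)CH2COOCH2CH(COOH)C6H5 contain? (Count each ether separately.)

4

CH3O–C(=O)–: carbonyl C bonded to C and to –OCH3 → ester (not ketone + ether).
pendant –CH2X: halogen on sp³ carbon → alkyl halide.
–C(=O)–N– linkage → amide (the N is not an amine).
–OH on an sp³ carbon → alcohol (secondary).
C–O–C with sp³ carbons on both sides and no adjacent C=O → ether.
pendant –CH2OH on an sp³ backbone C → alcohol.
–NH2 on an sp³ carbon with no adjacent C=O → amine.
C–O–C with sp³ carbons on both sides and no adjacent C=O → ether.
pendant –COOCH3: carbonyl C bonded to C and –OCH3 → ester.
pendant –OC(=O)CH3: an acyloxy group → ester.
C–O–C with sp³ carbons on both sides and no adjacent C=O → ether.
pendant –OCH3: C–O–C with sp³ C, no adjacent C=O → ether.
–C(=O)–O–C with C on the carbonyl side → ester.
pendant –COOH: carbonyl C bonded to C and –OH → carboxylic acid.
–C6H5 phenyl ring → arene.
Ether appears at: CH2OCH2, CH2OCH2, CH2OCH2, CH(OCH3) → 4.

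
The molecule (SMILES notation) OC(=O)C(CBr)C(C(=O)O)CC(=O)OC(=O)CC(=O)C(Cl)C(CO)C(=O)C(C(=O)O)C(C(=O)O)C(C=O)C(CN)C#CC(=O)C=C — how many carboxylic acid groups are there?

4

Taking each segment in turn:
  HOOC: –COOH: carbonyl C bonded to –OH and C → carboxylic acid (the –OH is not a separate alcohol).
  CH(CH2Br): pendant –CH2X: halogen on sp³ carbon → alkyl halide.
  CH(COOH): pendant –COOH: carbonyl C bonded to C and –OH → carboxylic acid.
  CH2CO-O-COCH2: two acyl groups sharing one oxygen, –C(=O)–O–C(=O)– → anhydride.
  CO: –C(=O)– with carbon on both sides → ketone.
  CH(Cl): halogen on an sp³ carbon → alkyl halide.
  CH(CH2OH): pendant –CH2OH on an sp³ backbone C → alcohol.
  CO: –C(=O)– with carbon on both sides → ketone.
  CH(COOH): pendant –COOH: carbonyl C bonded to C and –OH → carboxylic acid.
  CH(COOH): pendant –COOH: carbonyl C bonded to C and –OH → carboxylic acid.
  CH(CHO): pendant –CHO: carbonyl C bonded to C and H → aldehyde.
  CH(CH2NH2): pendant –CH2NH2: N on sp³ C, no adjacent C=O → amine.
  C≡C: C≡C triple bond → alkyne.
  CO: –C(=O)– with carbon on both sides → ketone.
  CH=CH2: C=C double bond → alkene.
Carboxylic acid appears at: HOOC, CH(COOH), CH(COOH), CH(COOH) → 4.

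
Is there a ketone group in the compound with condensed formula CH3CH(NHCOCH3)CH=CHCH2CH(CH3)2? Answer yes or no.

Reading the structure from left to right:
  CH(NHCOCH3): pendant –NHC(=O)CH3: N bonded to a carbonyl → amide (not amine).
  CH=CH: C=C double bond → alkene.
In CH(NHCOCH3), the C=O is bonded to nitrogen, which defines an amide, not a ketone.
The groups actually present are: alkene, amide.

no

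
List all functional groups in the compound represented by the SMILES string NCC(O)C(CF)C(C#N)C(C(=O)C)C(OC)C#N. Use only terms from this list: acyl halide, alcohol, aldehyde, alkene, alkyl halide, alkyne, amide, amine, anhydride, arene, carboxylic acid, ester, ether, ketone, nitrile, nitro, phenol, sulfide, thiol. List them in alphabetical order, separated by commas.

alcohol, alkyl halide, amine, ether, ketone, nitrile

Reading the structure from left to right:
  H2NCH2: –NH2 on an sp³ carbon with no adjacent C=O → amine.
  CH(OH): –OH on an sp³ carbon → alcohol (secondary).
  CH(CH2F): pendant –CH2X: halogen on sp³ carbon → alkyl halide.
  CH(CN): pendant –C≡N: nitrile.
  CH(COCH3): pendant –COCH3: carbonyl C bonded to two carbons → ketone.
  CH(OCH3): pendant –OCH3: C–O–C with sp³ C, no adjacent C=O → ether.
  CN: –C≡N: carbon triple-bonded to nitrogen → nitrile.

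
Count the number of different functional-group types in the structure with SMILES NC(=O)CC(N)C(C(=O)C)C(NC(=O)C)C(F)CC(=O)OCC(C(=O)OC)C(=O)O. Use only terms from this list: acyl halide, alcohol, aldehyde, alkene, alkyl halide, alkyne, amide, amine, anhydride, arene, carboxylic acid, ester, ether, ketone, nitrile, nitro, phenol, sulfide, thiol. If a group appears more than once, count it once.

Working along the chain:
  H2NCO: –C(=O)NH2: carbonyl C bonded to C and to N → amide (the N is not a separate amine).
  CH(NH2): –NH2 on an sp³ carbon with no adjacent C=O → amine.
  CH(COCH3): pendant –COCH3: carbonyl C bonded to two carbons → ketone.
  CH(NHCOCH3): pendant –NHC(=O)CH3: N bonded to a carbonyl → amide (not amine).
  CH(F): halogen on an sp³ carbon → alkyl halide.
  CH2COOCH2: –C(=O)–O–C with C on the carbonyl side → ester.
  CH(COOCH3): pendant –COOCH3: carbonyl C bonded to C and –OCH3 → ester.
  COOH: –COOH: carbonyl C bonded to –OH and C → carboxylic acid (the –OH is not a separate alcohol).
Distinct types present: alkyl halide, amide, amine, carboxylic acid, ester, ketone.

6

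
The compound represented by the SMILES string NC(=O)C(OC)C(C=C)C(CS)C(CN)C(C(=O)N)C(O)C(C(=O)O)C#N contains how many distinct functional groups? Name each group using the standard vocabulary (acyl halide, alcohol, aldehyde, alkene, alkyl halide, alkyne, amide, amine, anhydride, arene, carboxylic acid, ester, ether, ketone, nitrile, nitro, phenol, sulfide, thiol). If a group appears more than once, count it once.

–C(=O)NH2: carbonyl C bonded to C and to N → amide (the N is not a separate amine).
pendant –OCH3: C–O–C with sp³ C, no adjacent C=O → ether.
pendant –CH=CH2: C=C double bond → alkene.
pendant –CH2SH → thiol.
pendant –CH2NH2: N on sp³ C, no adjacent C=O → amine.
pendant –CONH2: carbonyl C bonded to C and N → amide.
–OH on an sp³ carbon → alcohol (secondary).
pendant –COOH: carbonyl C bonded to C and –OH → carboxylic acid.
–C≡N: carbon triple-bonded to nitrogen → nitrile.
Distinct types present: alcohol, alkene, amide, amine, carboxylic acid, ether, nitrile, thiol.

8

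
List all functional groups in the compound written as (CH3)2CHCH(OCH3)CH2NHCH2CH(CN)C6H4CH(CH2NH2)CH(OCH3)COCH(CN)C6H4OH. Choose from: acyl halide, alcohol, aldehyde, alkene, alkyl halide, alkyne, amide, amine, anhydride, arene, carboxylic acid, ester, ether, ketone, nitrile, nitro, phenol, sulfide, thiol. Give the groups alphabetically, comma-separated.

amine, arene, ether, ketone, nitrile, phenol

pendant –OCH3: C–O–C with sp³ C, no adjacent C=O → ether.
C–N–C with sp³ carbons and no adjacent C=O → amine (secondary).
pendant –C≡N: nitrile.
para-disubstituted benzene ring → arene.
pendant –CH2NH2: N on sp³ C, no adjacent C=O → amine.
pendant –OCH3: C–O–C with sp³ C, no adjacent C=O → ether.
–C(=O)– with carbon on both sides → ketone.
pendant –C≡N: nitrile.
–OH attached directly to an aromatic ring → phenol (not alcohol); the ring itself is an arene.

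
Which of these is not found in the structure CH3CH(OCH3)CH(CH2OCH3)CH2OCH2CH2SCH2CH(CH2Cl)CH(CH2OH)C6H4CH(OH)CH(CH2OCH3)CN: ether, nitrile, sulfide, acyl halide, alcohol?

acyl halide

sulfide: present (CH2SCH2 — C–S–C linkage → sulfide (thioether)).
ether: present (CH(OCH3) — pendant –OCH3: C–O–C with sp³ C, no adjacent C=O → ether).
nitrile: present (CN — –C≡N: carbon triple-bonded to nitrogen → nitrile).
alcohol: present (CH(CH2OH) — pendant –CH2OH on an sp³ backbone C → alcohol).
acyl halide: no segment matches this pattern.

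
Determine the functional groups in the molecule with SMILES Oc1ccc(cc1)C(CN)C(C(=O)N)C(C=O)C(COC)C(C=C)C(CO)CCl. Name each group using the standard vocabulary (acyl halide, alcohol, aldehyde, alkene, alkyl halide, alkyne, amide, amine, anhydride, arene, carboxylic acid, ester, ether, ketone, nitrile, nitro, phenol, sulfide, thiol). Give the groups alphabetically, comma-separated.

alcohol, aldehyde, alkene, alkyl halide, amide, amine, arene, ether, phenol

Working along the chain:
  HOC6H4: –OH attached directly to an aromatic ring → phenol (not alcohol); the ring itself is an arene.
  CH(CH2NH2): pendant –CH2NH2: N on sp³ C, no adjacent C=O → amine.
  CH(CONH2): pendant –CONH2: carbonyl C bonded to C and N → amide.
  CH(CHO): pendant –CHO: carbonyl C bonded to C and H → aldehyde.
  CH(CH2OCH3): pendant –CH2OCH3: C–O–C linkage → ether.
  CH(CH=CH2): pendant –CH=CH2: C=C double bond → alkene.
  CH(CH2OH): pendant –CH2OH on an sp³ backbone C → alcohol.
  CH2Cl: halogen on an sp³ carbon → alkyl halide.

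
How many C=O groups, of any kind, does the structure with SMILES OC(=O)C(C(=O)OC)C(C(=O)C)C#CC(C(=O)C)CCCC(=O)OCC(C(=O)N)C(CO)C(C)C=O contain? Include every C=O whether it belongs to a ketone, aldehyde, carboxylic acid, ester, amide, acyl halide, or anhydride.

HOOC: carboxylic acid, 1 C=O (running total 1).
CH(COOCH3): ester, 1 C=O (running total 2).
CH(COCH3): ketone, 1 C=O (running total 3).
CH(COCH3): ketone, 1 C=O (running total 4).
CH2COOCH2: ester, 1 C=O (running total 5).
CH(CONH2): amide, 1 C=O (running total 6).
CHO: aldehyde, 1 C=O (running total 7).

7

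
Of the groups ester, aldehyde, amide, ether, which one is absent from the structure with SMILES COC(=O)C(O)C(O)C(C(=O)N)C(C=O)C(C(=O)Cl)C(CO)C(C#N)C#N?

ester: present (CH3OOC — CH3O–C(=O)–: carbonyl C bonded to C and to –OCH3 → ester (not ketone + ether)).
aldehyde: present (CH(CHO) — pendant –CHO: carbonyl C bonded to C and H → aldehyde).
amide: present (CH(CONH2) — pendant –CONH2: carbonyl C bonded to C and N → amide).
ether: absent. In CH3OOC, the C–O–C oxygen is adjacent to a C=O, so it belongs to an ester, not an ether.

ether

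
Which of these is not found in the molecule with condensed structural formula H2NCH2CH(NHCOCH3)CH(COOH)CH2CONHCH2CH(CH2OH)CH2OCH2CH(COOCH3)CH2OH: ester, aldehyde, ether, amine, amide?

aldehyde

amine: present (H2NCH2 — –NH2 on an sp³ carbon with no adjacent C=O → amine).
ester: present (CH(COOCH3) — pendant –COOCH3: carbonyl C bonded to C and –OCH3 → ester).
amide: present (CH(NHCOCH3) — pendant –NHC(=O)CH3: N bonded to a carbonyl → amide (not amine)).
ether: present (CH2OCH2 — C–O–C with sp³ carbons on both sides and no adjacent C=O → ether).
aldehyde: absent. In CH(COOH), the carbonyl carbon bears –OH, not –H, so it is a carboxylic acid.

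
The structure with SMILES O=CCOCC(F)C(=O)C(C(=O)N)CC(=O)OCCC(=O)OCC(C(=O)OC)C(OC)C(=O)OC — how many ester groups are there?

Reading the structure from left to right:
  OHC: terminal –CHO: carbonyl C bonded to H and C → aldehyde.
  CH2OCH2: C–O–C with sp³ carbons on both sides and no adjacent C=O → ether.
  CH(F): halogen on an sp³ carbon → alkyl halide.
  CO: –C(=O)– with carbon on both sides → ketone.
  CH(CONH2): pendant –CONH2: carbonyl C bonded to C and N → amide.
  CH2COOCH2: –C(=O)–O–C with C on the carbonyl side → ester.
  CH2COOCH2: –C(=O)–O–C with C on the carbonyl side → ester.
  CH(COOCH3): pendant –COOCH3: carbonyl C bonded to C and –OCH3 → ester.
  CH(OCH3): pendant –OCH3: C–O–C with sp³ C, no adjacent C=O → ether.
  COOCH3: –C(=O)OCH3: carbonyl C bonded to C and to –OCH3 → ester (not ketone + ether).
Ester appears at: CH2COOCH2, CH2COOCH2, CH(COOCH3), COOCH3 → 4.

4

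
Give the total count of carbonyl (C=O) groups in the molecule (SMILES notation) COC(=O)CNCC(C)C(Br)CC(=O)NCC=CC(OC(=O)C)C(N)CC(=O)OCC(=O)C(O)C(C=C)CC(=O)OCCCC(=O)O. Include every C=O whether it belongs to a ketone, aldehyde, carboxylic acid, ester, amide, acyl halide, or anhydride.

CH3OOC: ester, 1 C=O (running total 1).
CH2CONHCH2: amide, 1 C=O (running total 2).
CH(OCOCH3): ester, 1 C=O (running total 3).
CH2COOCH2: ester, 1 C=O (running total 4).
CO: ketone, 1 C=O (running total 5).
CH2COOCH2: ester, 1 C=O (running total 6).
COOH: carboxylic acid, 1 C=O (running total 7).

7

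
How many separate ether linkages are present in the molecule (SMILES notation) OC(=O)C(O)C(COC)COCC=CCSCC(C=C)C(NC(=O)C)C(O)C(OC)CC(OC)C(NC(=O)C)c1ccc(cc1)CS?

–COOH: carbonyl C bonded to –OH and C → carboxylic acid (the –OH is not a separate alcohol).
–OH on an sp³ carbon → alcohol (secondary).
pendant –CH2OCH3: C–O–C linkage → ether.
C–O–C with sp³ carbons on both sides and no adjacent C=O → ether.
C=C double bond → alkene.
C–S–C linkage → sulfide (thioether).
pendant –CH=CH2: C=C double bond → alkene.
pendant –NHC(=O)CH3: N bonded to a carbonyl → amide (not amine).
–OH on an sp³ carbon → alcohol (secondary).
pendant –OCH3: C–O–C with sp³ C, no adjacent C=O → ether.
pendant –OCH3: C–O–C with sp³ C, no adjacent C=O → ether.
pendant –NHC(=O)CH3: N bonded to a carbonyl → amide (not amine).
para-disubstituted benzene ring → arene.
–SH on an sp³ carbon → thiol.
Ether appears at: CH(CH2OCH3), CH2OCH2, CH(OCH3), CH(OCH3) → 4.

4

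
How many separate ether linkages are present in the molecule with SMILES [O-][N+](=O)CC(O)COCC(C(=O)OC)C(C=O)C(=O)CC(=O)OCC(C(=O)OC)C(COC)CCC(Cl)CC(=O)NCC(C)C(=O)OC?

2

–NO2 on carbon → nitro group.
–OH on an sp³ carbon → alcohol (secondary).
C–O–C with sp³ carbons on both sides and no adjacent C=O → ether.
pendant –COOCH3: carbonyl C bonded to C and –OCH3 → ester.
pendant –CHO: carbonyl C bonded to C and H → aldehyde.
–C(=O)– with carbon on both sides → ketone.
–C(=O)–O–C with C on the carbonyl side → ester.
pendant –COOCH3: carbonyl C bonded to C and –OCH3 → ester.
pendant –CH2OCH3: C–O–C linkage → ether.
halogen on an sp³ carbon → alkyl halide.
–C(=O)–N– linkage → amide (the N is not an amine).
–C(=O)OCH3: carbonyl C bonded to C and to –OCH3 → ester (not ketone + ether).
Ether appears at: CH2OCH2, CH(CH2OCH3) → 2.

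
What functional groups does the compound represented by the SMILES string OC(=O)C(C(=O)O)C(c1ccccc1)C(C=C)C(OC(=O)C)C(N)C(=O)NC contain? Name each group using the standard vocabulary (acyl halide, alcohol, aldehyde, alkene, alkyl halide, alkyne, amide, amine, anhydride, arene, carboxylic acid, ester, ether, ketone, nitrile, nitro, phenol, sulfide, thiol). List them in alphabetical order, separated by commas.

–COOH: carbonyl C bonded to –OH and C → carboxylic acid (the –OH is not a separate alcohol).
pendant –COOH: carbonyl C bonded to C and –OH → carboxylic acid.
pendant –C6H5: benzene ring → arene.
pendant –CH=CH2: C=C double bond → alkene.
pendant –OC(=O)CH3: an acyloxy group → ester.
–NH2 on an sp³ carbon with no adjacent C=O → amine.
–C(=O)NHCH3: carbonyl C bonded to C and to N → amide (the N is not an amine).

alkene, amide, amine, arene, carboxylic acid, ester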